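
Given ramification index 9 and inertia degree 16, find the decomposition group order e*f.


|D_P| = e * f
= 9 * 16
= 144

144


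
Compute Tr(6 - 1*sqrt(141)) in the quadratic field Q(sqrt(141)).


Tr(a + b*sqrt(d)) = (a + b*sqrt(d)) + (a - b*sqrt(d)) = 2a
= 2 * (6)
= 12

12


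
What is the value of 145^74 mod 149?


p = 149 is prime and the exponent is (p-1)/2 = 74, so by Euler's criterion 145^74 = (145/149) = +1 or -1 mod 149.
Compute by square-and-multiply:
  74 = 64 + 8 + 2 (binary 1001010)
  Repeated squaring mod 149: 145^1 = 145, 145^2 = 16, 145^4 = 107, 145^8 = 125, 145^16 = 129, 145^32 = 102, 145^64 = 123
  145^74 = 145^64 * 145^8 * 145^2 = 123 * 125 * 16 mod 149
    123 * 125 = 15375 = 28 mod 149
    28 * 16 = 448 = 1 mod 149
  145^74 = 1 mod 149
Result 1: 145 is a quadratic residue mod 149.
145^74 mod 149 = 1

1


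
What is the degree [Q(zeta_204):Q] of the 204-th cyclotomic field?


The degree equals Euler's totient phi(204).
204 = 2^2 * 3 * 17
phi(204) = 64

64


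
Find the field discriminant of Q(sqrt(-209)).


For K = Q(sqrt(d)) with d squarefree: disc(K) = d if d = 1 mod 4, and disc(K) = 4d if d = 2 or 3 mod 4.
Here d = -209, and d mod 4 = 3.
d = 3 mod 4, not 1 (O_K = Z[sqrt(d)]), so disc(K) = 4d = 4 * (-209) = -836

-836


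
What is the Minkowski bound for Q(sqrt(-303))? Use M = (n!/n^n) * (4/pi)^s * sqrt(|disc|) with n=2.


d = -303, d mod 4 = 1, so disc(K) = d = -303; |disc(K)| = 303
Imaginary quadratic field, so n = 2, s = r2 = 1, r1 = 0
M = (n!/n^n) * (4/pi)^s * sqrt(|disc(K)|) = (2!/2^2) * (4/pi)^1 * sqrt(303)
= 0.5 * 1.273240 * 17.406895
= 11.0816

11.0816


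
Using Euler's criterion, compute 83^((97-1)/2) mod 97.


p = 97 is prime and the exponent is (p-1)/2 = 48, so by Euler's criterion 83^48 = (83/97) = +1 or -1 mod 97.
Compute by square-and-multiply:
  48 = 32 + 16 (binary 110000)
  Repeated squaring mod 97: 83^1 = 83, 83^2 = 2, 83^4 = 4, 83^8 = 16, 83^16 = 62, 83^32 = 61
  83^48 = 83^32 * 83^16 = 61 * 62 mod 97
    61 * 62 = 3782 = 96 mod 97
  83^48 = 96 mod 97
Result 96 = p - 1 = -1 mod 97: 83 is a quadratic non-residue mod 97. As a residue in [0, p-1] the value is 96.
83^48 mod 97 = 96

96


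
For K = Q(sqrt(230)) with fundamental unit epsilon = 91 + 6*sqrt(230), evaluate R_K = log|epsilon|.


epsilon = 91 + 6*sqrt(230)
= 181.9945
R = ln(181.9945)
= 5.2040

5.2040


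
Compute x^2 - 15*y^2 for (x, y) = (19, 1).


x^2 - d*y^2
= 19^2 - 15*1^2
= 361 - 15
= 346

346


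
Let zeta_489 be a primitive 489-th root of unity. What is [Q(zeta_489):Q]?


The degree equals Euler's totient phi(489).
489 = 3 * 163
phi(489) = 324

324


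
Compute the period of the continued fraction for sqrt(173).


Run the CF algorithm for sqrt(173).
a_0 = floor(sqrt(173)) = 13; set m_0=0, q_0=1.
Recurrence: m' = q*a - m,  q' = (d - m'^2)/q,  a' = floor((a_0 + m')/q').
  step 1: m=13, q=4, a=6
  step 2: m=11, q=13, a=1
  step 3: m=2, q=13, a=1
  step 4: m=11, q=4, a=6
  step 5: m=13, q=1, a=26
a_5 = 2*a_0 = 26, so the period closes here.
sqrt(173) = [13; 6, 1, 1, 6, 26]
Period length = 5

5


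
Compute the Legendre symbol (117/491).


p = 491 is prime, so compute (117/491) with the reciprocity algorithm (Jacobi-symbol steps: pull out 2s via (2/n), flip via reciprocity, reduce):
  reciprocity: (117/491) -> +(491/117)
  reduce: (23/117)
  reciprocity: (23/117) -> +(117/23)
  reduce: (2/23)
  pull out 2: (2/23) = +1  (since 23 mod 8 = 7)
  (1/23) = 1
Product of signs = 1
(117/491) = 1

1


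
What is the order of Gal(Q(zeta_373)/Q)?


|Gal(Q(zeta_373)/Q)| = phi(373)
= 372

372


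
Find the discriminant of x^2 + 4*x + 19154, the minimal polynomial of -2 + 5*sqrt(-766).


The element -2 + 5*sqrt(-766) has minimal polynomial:
x^2 + 4*x + 19154
Discriminant = (4)^2 - 4*(19154)
= 16 - 76616
= -76600

-76600


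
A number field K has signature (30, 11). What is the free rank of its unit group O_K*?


By Dirichlet's unit theorem:
rank = r1 + r2 - 1
= 30 + 11 - 1
= 40

40


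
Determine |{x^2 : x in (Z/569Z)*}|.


For prime p, the number of non-zero quadratic residues is (p-1)/2.
= (569-1)/2
= 284

284


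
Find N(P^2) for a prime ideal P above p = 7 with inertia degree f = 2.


N(P^a) = p^(a*f)
= 7^(2*2)
= 7^4
= 2401

2401


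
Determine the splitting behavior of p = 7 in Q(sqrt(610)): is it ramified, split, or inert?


K = Q(sqrt(610)). Since d mod 4 = 2, disc(K) = 2440.
Check p | disc: 2440 mod 7 = 4.
p does not divide disc. Compute Legendre symbol (d/p):
1^((7-1)/2) mod 7 = 1
(d/p) = 1, so p splits: (p) = P*P' with e=1, f=1, g=2.
Therefore p is split.

split


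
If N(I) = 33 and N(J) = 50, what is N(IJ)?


N(IJ) = N(I) * N(J)
= 33 * 50
= 1650

1650


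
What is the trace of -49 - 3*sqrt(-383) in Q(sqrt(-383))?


Tr(a + b*sqrt(d)) = (a + b*sqrt(d)) + (a - b*sqrt(d)) = 2a
= 2 * (-49)
= -98

-98


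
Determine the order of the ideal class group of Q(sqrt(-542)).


K = Q(sqrt(-542)). d mod 4 = 2, so D = disc(K) = 4d = -2168
h(K) equals the number of primitive reduced positive-definite forms (a, b, c) = a*x^2 + b*x*y + c*y^2 with b^2 - 4ac = D,
where reduced means |b| <= a <= c, with b >= 0 whenever |b| = a or a = c, and primitive means gcd(a, b, c) = 1.
Reduced forces 3a^2 <= |D| = 2168, so 1 <= a <= 26; b must have the parity of D, and c = (b^2 - D)/(4a) must be an integer >= a.
Enumerate a = 1..26, b in [-a, a]:
  a=1: (1, 0, 542)  [1]
  a=2: (2, 0, 271)  [1]
  a=3: (3, -2, 181), (3, 2, 181)  [2]
  a=4..5: none
  a=6: (6, -4, 91), (6, 4, 91)  [2]
  a=7: (7, -4, 78), (7, 4, 78)  [2]
  a=8: none
  a=9: (9, -8, 62), (9, 8, 62)  [2]
  a=10..12: none
  a=13: (13, -4, 42), (13, 4, 42)  [2]
  a=14: (14, -4, 39), (14, 4, 39)  [2]
  a=15..16: none
  a=17: (17, -12, 34), (17, 12, 34)  [2]
  a=18: (18, -8, 31), (18, 8, 31)  [2]
  a=19: (19, -6, 29), (19, 6, 29)  [2]
  a=20: none
  a=21: (21, -10, 27), (21, -4, 26), (21, 4, 26), (21, 10, 27)  [4]
  a=22..26: none
Total reduced forms: 1 + 1 + 2 + 2 + 2 + 2 + 2 + 2 + 2 + 2 + 2 + 4 = 24
h = 24

24


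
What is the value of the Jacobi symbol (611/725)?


Compute (611/725) via quadratic reciprocity:
  reciprocity: (611/725) -> +(725/611)
  reduce: (114/611)
  pull out 2: (2/611) = -1  (since 611 mod 8 = 3)
  reciprocity: (57/611) -> +(611/57)
  reduce: (41/57)
  reciprocity: (41/57) -> +(57/41)
  reduce: (16/41)
  pull out 2: (2/41) = +1  (since 41 mod 8 = 1)
  pull out 2: (2/41) = +1  (since 41 mod 8 = 1)
  pull out 2: (2/41) = +1  (since 41 mod 8 = 1)
  pull out 2: (2/41) = +1  (since 41 mod 8 = 1)
  (1/41) = 1
Product of signs = -1

-1


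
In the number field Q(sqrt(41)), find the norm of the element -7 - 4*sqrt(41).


N(a + b*sqrt(d)) = a^2 - d*b^2
= (-7)^2 - (41)*(-4)^2
= 49 - 656
= -607

-607


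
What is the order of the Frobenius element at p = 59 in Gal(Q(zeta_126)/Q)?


The Frobenius at p in Gal(Q(zeta_n)/Q) = (Z/nZ)* is the class of p, so its order is ord_126(59), the smallest k >= 1 with 59^k = 1 mod 126.
n = 126 = 2 * 3^2 * 7, phi(126) = 36; the order divides phi(n).
Divisors of 36: 1, 2, 3, 4, 6, 9, 12, 18, 36
Repeated squaring mod 126: 59^1 = 59, 59^2 = 79, 59^4 = 67, 59^8 = 79, 59^16 = 67, 59^32 = 79
Test divisors in increasing order:
  k=1: 59^1 = 59 mod 126
  k=2: 59^2 = 79 mod 126
  k=3: 59^3 = 79 * 59 = 125 mod 126
  k=4: 59^4 = 67 mod 126
  k=6: 59^6 = 67 * 79 = 1 mod 126  <- first divisor giving 1
Order = 6

6


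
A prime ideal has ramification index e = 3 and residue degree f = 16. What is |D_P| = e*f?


|D_P| = e * f
= 3 * 16
= 48

48


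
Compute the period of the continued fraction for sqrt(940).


Run the CF algorithm for sqrt(940).
a_0 = floor(sqrt(940)) = 30; set m_0=0, q_0=1.
Recurrence: m' = q*a - m,  q' = (d - m'^2)/q,  a' = floor((a_0 + m')/q').
  step 1: m=30, q=40, a=1
  step 2: m=10, q=21, a=1
  step 3: m=11, q=39, a=1
  step 4: m=28, q=4, a=14
  step 5: m=28, q=39, a=1
  step 6: m=11, q=21, a=1
  step 7: m=10, q=40, a=1
  step 8: m=30, q=1, a=60
a_8 = 2*a_0 = 60, so the period closes here.
sqrt(940) = [30; 1, 1, 1, 14, 1, 1, 1, 60]
Period length = 8

8


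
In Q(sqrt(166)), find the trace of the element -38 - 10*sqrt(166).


Tr(a + b*sqrt(d)) = (a + b*sqrt(d)) + (a - b*sqrt(d)) = 2a
= 2 * (-38)
= -76

-76


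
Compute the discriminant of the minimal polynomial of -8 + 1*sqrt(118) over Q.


The element -8 + 1*sqrt(118) has minimal polynomial:
x^2 + 16*x - 54
Discriminant = (16)^2 - 4*(-54)
= 256 + 216
= 472

472


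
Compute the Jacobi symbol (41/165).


Compute (41/165) via quadratic reciprocity:
  reciprocity: (41/165) -> +(165/41)
  reduce: (1/41)
  (1/41) = 1
Product of signs = 1

1


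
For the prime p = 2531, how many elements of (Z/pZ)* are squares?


For prime p, the number of non-zero quadratic residues is (p-1)/2.
= (2531-1)/2
= 1265

1265


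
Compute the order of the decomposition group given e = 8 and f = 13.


|D_P| = e * f
= 8 * 13
= 104

104


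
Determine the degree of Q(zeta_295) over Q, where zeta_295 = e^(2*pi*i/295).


The degree equals Euler's totient phi(295).
295 = 5 * 59
phi(295) = 232

232


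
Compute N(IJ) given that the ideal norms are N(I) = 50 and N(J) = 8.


N(IJ) = N(I) * N(J)
= 50 * 8
= 400

400


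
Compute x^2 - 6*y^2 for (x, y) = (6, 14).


x^2 - d*y^2
= 6^2 - 6*14^2
= 36 - 1176
= -1140

-1140


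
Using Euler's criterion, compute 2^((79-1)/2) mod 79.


p = 79 is prime and the exponent is (p-1)/2 = 39, so by Euler's criterion 2^39 = (2/79) = +1 or -1 mod 79.
Compute by square-and-multiply:
  39 = 32 + 4 + 2 + 1 (binary 100111)
  Repeated squaring mod 79: 2^1 = 2, 2^2 = 4, 2^4 = 16, 2^8 = 19, 2^16 = 45, 2^32 = 50
  2^39 = 2^32 * 2^4 * 2^2 * 2^1 = 50 * 16 * 4 * 2 mod 79
    50 * 16 = 800 = 10 mod 79
    10 * 4 = 40 = 40 mod 79
    40 * 2 = 80 = 1 mod 79
  2^39 = 1 mod 79
Result 1: 2 is a quadratic residue mod 79.
2^39 mod 79 = 1

1


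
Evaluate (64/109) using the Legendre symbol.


p = 109 is prime, so compute (64/109) with the reciprocity algorithm (Jacobi-symbol steps: pull out 2s via (2/n), flip via reciprocity, reduce):
  pull out 2: (2/109) = -1  (since 109 mod 8 = 5)
  pull out 2: (2/109) = -1  (since 109 mod 8 = 5)
  pull out 2: (2/109) = -1  (since 109 mod 8 = 5)
  pull out 2: (2/109) = -1  (since 109 mod 8 = 5)
  pull out 2: (2/109) = -1  (since 109 mod 8 = 5)
  pull out 2: (2/109) = -1  (since 109 mod 8 = 5)
  (1/109) = 1
Product of signs = 1
(64/109) = 1

1


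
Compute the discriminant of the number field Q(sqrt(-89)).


For K = Q(sqrt(d)) with d squarefree: disc(K) = d if d = 1 mod 4, and disc(K) = 4d if d = 2 or 3 mod 4.
Here d = -89, and d mod 4 = 3.
d = 3 mod 4, not 1 (O_K = Z[sqrt(d)]), so disc(K) = 4d = 4 * (-89) = -356

-356


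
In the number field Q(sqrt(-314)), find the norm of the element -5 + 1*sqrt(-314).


N(a + b*sqrt(d)) = a^2 - d*b^2
= (-5)^2 - (-314)*(1)^2
= 25 + 314
= 339

339


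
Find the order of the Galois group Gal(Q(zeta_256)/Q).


|Gal(Q(zeta_256)/Q)| = phi(256)
= 128

128


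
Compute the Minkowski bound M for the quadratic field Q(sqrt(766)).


d = 766, d mod 4 = 2, so disc(K) = 4d = 3064; |disc(K)| = 3064
Real quadratic field, so n = 2, s = r2 = 0, r1 = 2
M = (n!/n^n) * (4/pi)^s * sqrt(|disc(K)|) = (2!/2^2) * (4/pi)^0 * sqrt(3064)
= 0.5 * 1.000000 * 55.353410
= 27.6767

27.6767


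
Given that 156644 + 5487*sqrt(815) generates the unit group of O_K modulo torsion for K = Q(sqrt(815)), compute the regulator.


epsilon = 156644 + 5487*sqrt(815)
= 313288.0000
R = ln(313288.0000)
= 12.6549

12.6549


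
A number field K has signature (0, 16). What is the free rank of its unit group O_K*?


By Dirichlet's unit theorem:
rank = r1 + r2 - 1
= 0 + 16 - 1
= 15

15


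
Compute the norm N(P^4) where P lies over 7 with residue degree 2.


N(P^a) = p^(a*f)
= 7^(4*2)
= 7^8
= 5764801

5764801


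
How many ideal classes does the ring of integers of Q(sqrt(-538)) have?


K = Q(sqrt(-538)). d mod 4 = 2, so D = disc(K) = 4d = -2152
h(K) equals the number of primitive reduced positive-definite forms (a, b, c) = a*x^2 + b*x*y + c*y^2 with b^2 - 4ac = D,
where reduced means |b| <= a <= c, with b >= 0 whenever |b| = a or a = c, and primitive means gcd(a, b, c) = 1.
Reduced forces 3a^2 <= |D| = 2152, so 1 <= a <= 26; b must have the parity of D, and c = (b^2 - D)/(4a) must be an integer >= a.
Enumerate a = 1..26, b in [-a, a]:
  a=1: (1, 0, 538)  [1]
  a=2: (2, 0, 269)  [1]
  a=3..6: none
  a=7: (7, -2, 77), (7, 2, 77)  [2]
  a=8..10: none
  a=11: (11, -2, 49), (11, 2, 49)  [2]
  a=12..13: none
  a=14: (14, -12, 41), (14, 12, 41)  [2]
  a=15..21: none
  a=22: (22, -20, 29), (22, 20, 29)  [2]
  a=23..26: none
Total reduced forms: 1 + 1 + 2 + 2 + 2 + 2 = 10
h = 10

10


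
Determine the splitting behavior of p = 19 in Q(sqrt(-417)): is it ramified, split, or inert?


K = Q(sqrt(-417)). Since d mod 4 = 3, disc(K) = -1668.
Check p | disc: -1668 mod 19 = 4.
p does not divide disc. Compute Legendre symbol (d/p):
1^((19-1)/2) mod 19 = 1
(d/p) = 1, so p splits: (p) = P*P' with e=1, f=1, g=2.
Therefore p is split.

split


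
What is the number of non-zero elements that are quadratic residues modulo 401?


For prime p, the number of non-zero quadratic residues is (p-1)/2.
= (401-1)/2
= 200

200


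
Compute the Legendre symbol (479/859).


p = 859 is prime, so compute (479/859) with the reciprocity algorithm (Jacobi-symbol steps: pull out 2s via (2/n), flip via reciprocity, reduce):
  reciprocity: (479/859) -> -(859/479)
  reduce: (380/479)
  pull out 2: (2/479) = +1  (since 479 mod 8 = 7)
  pull out 2: (2/479) = +1  (since 479 mod 8 = 7)
  reciprocity: (95/479) -> -(479/95)
  reduce: (4/95)
  pull out 2: (2/95) = +1  (since 95 mod 8 = 7)
  pull out 2: (2/95) = +1  (since 95 mod 8 = 7)
  (1/95) = 1
Product of signs = 1
(479/859) = 1

1


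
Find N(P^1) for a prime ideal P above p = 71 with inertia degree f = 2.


N(P^a) = p^(a*f)
= 71^(1*2)
= 71^2
= 5041

5041


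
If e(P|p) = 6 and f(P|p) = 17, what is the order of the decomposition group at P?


|D_P| = e * f
= 6 * 17
= 102

102


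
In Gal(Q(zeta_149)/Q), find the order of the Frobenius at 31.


The Frobenius at p in Gal(Q(zeta_n)/Q) = (Z/nZ)* is the class of p, so its order is ord_149(31), the smallest k >= 1 with 31^k = 1 mod 149.
n = 149 = 149, phi(149) = 148; the order divides phi(n).
Divisors of 148: 1, 2, 4, 37, 74, 148
Repeated squaring mod 149: 31^1 = 31, 31^2 = 67, 31^4 = 19, 31^8 = 63, 31^16 = 95, 31^32 = 85, 31^64 = 73, 31^128 = 114
Test divisors in increasing order:
  k=1: 31^1 = 31 mod 149
  k=2: 31^2 = 67 mod 149
  k=4: 31^4 = 19 mod 149
  k=37: 31^37 = 85 * 19 * 31 = 1 mod 149  <- first divisor giving 1
Order = 37

37


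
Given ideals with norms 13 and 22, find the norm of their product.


N(IJ) = N(I) * N(J)
= 13 * 22
= 286

286


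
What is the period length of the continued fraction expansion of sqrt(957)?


Run the CF algorithm for sqrt(957).
a_0 = floor(sqrt(957)) = 30; set m_0=0, q_0=1.
Recurrence: m' = q*a - m,  q' = (d - m'^2)/q,  a' = floor((a_0 + m')/q').
  step 1: m=30, q=57, a=1
  step 2: m=27, q=4, a=14
  step 3: m=29, q=29, a=2
  step 4: m=29, q=4, a=14
  step 5: m=27, q=57, a=1
  step 6: m=30, q=1, a=60
a_6 = 2*a_0 = 60, so the period closes here.
sqrt(957) = [30; 1, 14, 2, 14, 1, 60]
Period length = 6

6


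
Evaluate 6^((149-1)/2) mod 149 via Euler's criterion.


p = 149 is prime and the exponent is (p-1)/2 = 74, so by Euler's criterion 6^74 = (6/149) = +1 or -1 mod 149.
Compute by square-and-multiply:
  74 = 64 + 8 + 2 (binary 1001010)
  Repeated squaring mod 149: 6^1 = 6, 6^2 = 36, 6^4 = 104, 6^8 = 88, 6^16 = 145, 6^32 = 16, 6^64 = 107
  6^74 = 6^64 * 6^8 * 6^2 = 107 * 88 * 36 mod 149
    107 * 88 = 9416 = 29 mod 149
    29 * 36 = 1044 = 1 mod 149
  6^74 = 1 mod 149
Result 1: 6 is a quadratic residue mod 149.
6^74 mod 149 = 1

1


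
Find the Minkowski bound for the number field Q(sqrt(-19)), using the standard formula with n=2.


d = -19, d mod 4 = 1, so disc(K) = d = -19; |disc(K)| = 19
Imaginary quadratic field, so n = 2, s = r2 = 1, r1 = 0
M = (n!/n^n) * (4/pi)^s * sqrt(|disc(K)|) = (2!/2^2) * (4/pi)^1 * sqrt(19)
= 0.5 * 1.273240 * 4.358899
= 2.7750

2.7750


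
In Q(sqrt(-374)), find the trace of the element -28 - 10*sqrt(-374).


Tr(a + b*sqrt(d)) = (a + b*sqrt(d)) + (a - b*sqrt(d)) = 2a
= 2 * (-28)
= -56

-56


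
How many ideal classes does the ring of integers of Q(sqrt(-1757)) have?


K = Q(sqrt(-1757)). d mod 4 = 3, so D = disc(K) = 4d = -7028
h(K) equals the number of primitive reduced positive-definite forms (a, b, c) = a*x^2 + b*x*y + c*y^2 with b^2 - 4ac = D,
where reduced means |b| <= a <= c, with b >= 0 whenever |b| = a or a = c, and primitive means gcd(a, b, c) = 1.
Reduced forces 3a^2 <= |D| = 7028, so 1 <= a <= 48; b must have the parity of D, and c = (b^2 - D)/(4a) must be an integer >= a.
Enumerate a = 1..48, b in [-a, a]:
  a=1: (1, 0, 1757)  [1]
  a=2: (2, 2, 879)  [1]
  a=3: (3, -2, 586), (3, 2, 586)  [2]
  a=4..5: none
  a=6: (6, -2, 293), (6, 2, 293)  [2]
  a=7: (7, 0, 251)  [1]
  a=8: none
  a=9: (9, -8, 197), (9, 8, 197)  [2]
  a=10: none
  a=11: (11, -10, 162), (11, 10, 162)  [2]
  a=12..13: none
  a=14: (14, 14, 129)  [1]
  a=15..17: none
  a=18: (18, -10, 99), (18, 10, 99)  [2]
  a=19..20: none
  a=21: (21, -14, 86), (21, 14, 86)  [2]
  a=22: (22, -10, 81), (22, 10, 81)  [2]
  a=23..26: none
  a=27: (27, -10, 66), (27, 10, 66)  [2]
  a=28..30: none
  a=31: (31, -28, 63), (31, 28, 63)  [2]
  a=32: none
  a=33: (33, -32, 61), (33, -10, 54), (33, 10, 54), (33, 32, 61)  [4]
  a=34..41: none
  a=42: (42, -14, 43), (42, 14, 43)  [2]
  a=43..48: none
Total reduced forms: 1 + 1 + 2 + 2 + 1 + 2 + 2 + 1 + 2 + 2 + 2 + 2 + 2 + 4 + 2 = 28
h = 28

28


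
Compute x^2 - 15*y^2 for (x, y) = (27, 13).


x^2 - d*y^2
= 27^2 - 15*13^2
= 729 - 2535
= -1806

-1806


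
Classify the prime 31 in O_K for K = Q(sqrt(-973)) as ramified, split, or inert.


K = Q(sqrt(-973)). Since d mod 4 = 3, disc(K) = -3892.
Check p | disc: -3892 mod 31 = 14.
p does not divide disc. Compute Legendre symbol (d/p):
19^((31-1)/2) mod 31 = 1
(d/p) = 1, so p splits: (p) = P*P' with e=1, f=1, g=2.
Therefore p is split.

split


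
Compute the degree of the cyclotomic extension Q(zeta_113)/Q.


The degree equals Euler's totient phi(113).
113 = 113
phi(113) = 112

112


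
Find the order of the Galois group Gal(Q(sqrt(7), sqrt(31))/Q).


The 2 square roots of distinct primes are multiplicatively independent over Q,
so [K:Q] = 2^2 and Gal(K/Q) is isomorphic to (Z/2Z)^2.
|Gal| = 2^2 = 4

4


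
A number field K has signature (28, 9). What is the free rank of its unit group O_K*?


By Dirichlet's unit theorem:
rank = r1 + r2 - 1
= 28 + 9 - 1
= 36

36


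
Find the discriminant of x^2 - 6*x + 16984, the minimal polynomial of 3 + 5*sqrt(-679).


The element 3 + 5*sqrt(-679) has minimal polynomial:
x^2 - 6*x + 16984
Discriminant = (-6)^2 - 4*(16984)
= 36 - 67936
= -67900

-67900


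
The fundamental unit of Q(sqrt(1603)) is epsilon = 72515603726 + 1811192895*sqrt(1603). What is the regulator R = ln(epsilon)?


epsilon = 72515603726 + 1811192895*sqrt(1603)
= 1.4503e+11
R = ln(1.4503e+11)
= 25.7002

25.7002


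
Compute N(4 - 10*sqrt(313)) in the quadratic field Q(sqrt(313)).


N(a + b*sqrt(d)) = a^2 - d*b^2
= (4)^2 - (313)*(-10)^2
= 16 - 31300
= -31284

-31284


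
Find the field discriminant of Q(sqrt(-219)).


For K = Q(sqrt(d)) with d squarefree: disc(K) = d if d = 1 mod 4, and disc(K) = 4d if d = 2 or 3 mod 4.
Here d = -219, and d mod 4 = 1.
d = 1 mod 4 (O_K = Z[(1+sqrt(d))/2]), so disc(K) = d = -219

-219


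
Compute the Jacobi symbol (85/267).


Compute (85/267) via quadratic reciprocity:
  reciprocity: (85/267) -> +(267/85)
  reduce: (12/85)
  pull out 2: (2/85) = -1  (since 85 mod 8 = 5)
  pull out 2: (2/85) = -1  (since 85 mod 8 = 5)
  reciprocity: (3/85) -> +(85/3)
  reduce: (1/3)
  (1/3) = 1
Product of signs = 1

1


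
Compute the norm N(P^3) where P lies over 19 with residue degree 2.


N(P^a) = p^(a*f)
= 19^(3*2)
= 19^6
= 47045881

47045881


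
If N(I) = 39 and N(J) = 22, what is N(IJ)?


N(IJ) = N(I) * N(J)
= 39 * 22
= 858

858


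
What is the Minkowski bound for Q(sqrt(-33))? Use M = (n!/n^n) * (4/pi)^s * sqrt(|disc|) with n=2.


d = -33, d mod 4 = 3, so disc(K) = 4d = -132; |disc(K)| = 132
Imaginary quadratic field, so n = 2, s = r2 = 1, r1 = 0
M = (n!/n^n) * (4/pi)^s * sqrt(|disc(K)|) = (2!/2^2) * (4/pi)^1 * sqrt(132)
= 0.5 * 1.273240 * 11.489125
= 7.3142

7.3142


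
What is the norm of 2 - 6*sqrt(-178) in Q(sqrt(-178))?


N(a + b*sqrt(d)) = a^2 - d*b^2
= (2)^2 - (-178)*(-6)^2
= 4 + 6408
= 6412

6412


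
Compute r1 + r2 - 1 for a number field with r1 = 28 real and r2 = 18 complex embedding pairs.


By Dirichlet's unit theorem:
rank = r1 + r2 - 1
= 28 + 18 - 1
= 45

45


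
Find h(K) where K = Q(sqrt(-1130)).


K = Q(sqrt(-1130)). d mod 4 = 2, so D = disc(K) = 4d = -4520
h(K) equals the number of primitive reduced positive-definite forms (a, b, c) = a*x^2 + b*x*y + c*y^2 with b^2 - 4ac = D,
where reduced means |b| <= a <= c, with b >= 0 whenever |b| = a or a = c, and primitive means gcd(a, b, c) = 1.
Reduced forces 3a^2 <= |D| = 4520, so 1 <= a <= 38; b must have the parity of D, and c = (b^2 - D)/(4a) must be an integer >= a.
Enumerate a = 1..38, b in [-a, a]:
  a=1: (1, 0, 1130)  [1]
  a=2: (2, 0, 565)  [1]
  a=3: (3, -2, 377), (3, 2, 377)  [2]
  a=4: none
  a=5: (5, 0, 226)  [1]
  a=6: (6, -4, 189), (6, 4, 189)  [2]
  a=7: (7, -4, 162), (7, 4, 162)  [2]
  a=8: none
  a=9: (9, -4, 126), (9, 4, 126)  [2]
  a=10: (10, 0, 113)  [1]
  a=11: (11, -10, 105), (11, 10, 105)  [2]
  a=12: none
  a=13: (13, -2, 87), (13, 2, 87)  [2]
  a=14: (14, -4, 81), (14, 4, 81)  [2]
  a=15: (15, -10, 77), (15, 10, 77)  [2]
  a=16: none
  a=17: (17, -6, 67), (17, 6, 67)  [2]
  a=18: (18, -4, 63), (18, 4, 63)  [2]
  a=19..20: none
  a=21: (21, -10, 55), (21, -4, 54), (21, 4, 54), (21, 10, 55)  [4]
  a=22: (22, -12, 53), (22, 12, 53)  [2]
  a=23..25: none
  a=26: (26, -24, 49), (26, 24, 49)  [2]
  a=27: (27, -4, 42), (27, 4, 42)  [2]
  a=28: none
  a=29: (29, -2, 39), (29, 2, 39)  [2]
  a=30: (30, -20, 41), (30, 20, 41)  [2]
  a=31..32: none
  a=33: (33, -32, 42), (33, -10, 35), (33, 10, 35), (33, 32, 42)  [4]
  a=34: (34, -28, 39), (34, 28, 39)  [2]
  a=35..38: none
Total reduced forms: 1 + 1 + 2 + 1 + 2 + 2 + 2 + 1 + 2 + 2 + 2 + 2 + 2 + 2 + 4 + 2 + 2 + 2 + 2 + 2 + 4 + 2 = 44
h = 44

44


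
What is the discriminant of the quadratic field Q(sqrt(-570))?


For K = Q(sqrt(d)) with d squarefree: disc(K) = d if d = 1 mod 4, and disc(K) = 4d if d = 2 or 3 mod 4.
Here d = -570, and d mod 4 = 2.
d = 2 mod 4, not 1 (O_K = Z[sqrt(d)]), so disc(K) = 4d = 4 * (-570) = -2280

-2280


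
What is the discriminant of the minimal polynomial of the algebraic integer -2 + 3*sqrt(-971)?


The element -2 + 3*sqrt(-971) has minimal polynomial:
x^2 + 4*x + 8743
Discriminant = (4)^2 - 4*(8743)
= 16 - 34972
= -34956

-34956


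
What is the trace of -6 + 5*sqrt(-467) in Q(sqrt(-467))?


Tr(a + b*sqrt(d)) = (a + b*sqrt(d)) + (a - b*sqrt(d)) = 2a
= 2 * (-6)
= -12

-12


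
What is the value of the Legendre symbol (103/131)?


p = 131 is prime, so compute (103/131) with the reciprocity algorithm (Jacobi-symbol steps: pull out 2s via (2/n), flip via reciprocity, reduce):
  reciprocity: (103/131) -> -(131/103)
  reduce: (28/103)
  pull out 2: (2/103) = +1  (since 103 mod 8 = 7)
  pull out 2: (2/103) = +1  (since 103 mod 8 = 7)
  reciprocity: (7/103) -> -(103/7)
  reduce: (5/7)
  reciprocity: (5/7) -> +(7/5)
  reduce: (2/5)
  pull out 2: (2/5) = -1  (since 5 mod 8 = 5)
  (1/5) = 1
Product of signs = -1
(103/131) = -1

-1


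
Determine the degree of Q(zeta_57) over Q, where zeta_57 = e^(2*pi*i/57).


The degree equals Euler's totient phi(57).
57 = 3 * 19
phi(57) = 36

36


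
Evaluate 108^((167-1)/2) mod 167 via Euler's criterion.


p = 167 is prime and the exponent is (p-1)/2 = 83, so by Euler's criterion 108^83 = (108/167) = +1 or -1 mod 167.
Compute by square-and-multiply:
  83 = 64 + 16 + 2 + 1 (binary 1010011)
  Repeated squaring mod 167: 108^1 = 108, 108^2 = 141, 108^4 = 8, 108^8 = 64, 108^16 = 88, 108^32 = 62, 108^64 = 3
  108^83 = 108^64 * 108^16 * 108^2 * 108^1 = 3 * 88 * 141 * 108 mod 167
    3 * 88 = 264 = 97 mod 167
    97 * 141 = 13677 = 150 mod 167
    150 * 108 = 16200 = 1 mod 167
  108^83 = 1 mod 167
Result 1: 108 is a quadratic residue mod 167.
108^83 mod 167 = 1

1


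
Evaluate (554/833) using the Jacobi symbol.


Compute (554/833) via quadratic reciprocity:
  pull out 2: (2/833) = +1  (since 833 mod 8 = 1)
  reciprocity: (277/833) -> +(833/277)
  reduce: (2/277)
  pull out 2: (2/277) = -1  (since 277 mod 8 = 5)
  (1/277) = 1
Product of signs = -1

-1


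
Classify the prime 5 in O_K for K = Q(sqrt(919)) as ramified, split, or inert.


K = Q(sqrt(919)). Since d mod 4 = 3, disc(K) = 3676.
Check p | disc: 3676 mod 5 = 1.
p does not divide disc. Compute Legendre symbol (d/p):
4^((5-1)/2) mod 5 = 1
(d/p) = 1, so p splits: (p) = P*P' with e=1, f=1, g=2.
Therefore p is split.

split


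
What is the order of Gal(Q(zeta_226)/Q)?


|Gal(Q(zeta_226)/Q)| = phi(226)
= 112

112


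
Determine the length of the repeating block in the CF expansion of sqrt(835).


Run the CF algorithm for sqrt(835).
a_0 = floor(sqrt(835)) = 28; set m_0=0, q_0=1.
Recurrence: m' = q*a - m,  q' = (d - m'^2)/q,  a' = floor((a_0 + m')/q').
  step 1: m=28, q=51, a=1
  step 2: m=23, q=6, a=8
  step 3: m=25, q=35, a=1
  step 4: m=10, q=21, a=1
  step 5: m=11, q=34, a=1
  step 6: m=23, q=9, a=5
  step 7: m=22, q=39, a=1
  step 8: m=17, q=14, a=3
  step 9: m=25, q=15, a=3
  step 10: m=20, q=29, a=1
  step 11: m=9, q=26, a=1
  step 12: m=17, q=21, a=2
  step 13: m=25, q=10, a=5
  step 14: m=25, q=21, a=2
  step 15: m=17, q=26, a=1
  step 16: m=9, q=29, a=1
  step 17: m=20, q=15, a=3
  step 18: m=25, q=14, a=3
  step 19: m=17, q=39, a=1
  step 20: m=22, q=9, a=5
  step 21: m=23, q=34, a=1
  step 22: m=11, q=21, a=1
  step 23: m=10, q=35, a=1
  step 24: m=25, q=6, a=8
  step 25: m=23, q=51, a=1
  step 26: m=28, q=1, a=56
a_26 = 2*a_0 = 56, so the period closes here.
sqrt(835) = [28; 1, 8, 1, 1, 1, 5, 1, 3, 3, 1, 1, 2, 5, 2, 1, 1, 3, 3, 1, 5, 1, 1, 1, 8, 1, 56]
Period length = 26

26


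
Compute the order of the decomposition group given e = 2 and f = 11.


|D_P| = e * f
= 2 * 11
= 22

22


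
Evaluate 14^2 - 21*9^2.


x^2 - d*y^2
= 14^2 - 21*9^2
= 196 - 1701
= -1505

-1505


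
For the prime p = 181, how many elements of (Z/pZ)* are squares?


For prime p, the number of non-zero quadratic residues is (p-1)/2.
= (181-1)/2
= 90

90


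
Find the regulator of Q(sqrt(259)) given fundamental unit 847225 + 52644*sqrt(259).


epsilon = 847225 + 52644*sqrt(259)
= 1.6944e+06
R = ln(1.6944e+06)
= 14.3429

14.3429


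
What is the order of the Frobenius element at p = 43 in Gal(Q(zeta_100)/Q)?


The Frobenius at p in Gal(Q(zeta_n)/Q) = (Z/nZ)* is the class of p, so its order is ord_100(43), the smallest k >= 1 with 43^k = 1 mod 100.
n = 100 = 2^2 * 5^2, phi(100) = 40; the order divides phi(n).
Divisors of 40: 1, 2, 4, 5, 8, 10, 20, 40
Repeated squaring mod 100: 43^1 = 43, 43^2 = 49, 43^4 = 1, 43^8 = 1, 43^16 = 1, 43^32 = 1
Test divisors in increasing order:
  k=1: 43^1 = 43 mod 100
  k=2: 43^2 = 49 mod 100
  k=4: 43^4 = 1 mod 100  <- first divisor giving 1
Order = 4

4


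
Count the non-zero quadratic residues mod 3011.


For prime p, the number of non-zero quadratic residues is (p-1)/2.
= (3011-1)/2
= 1505

1505


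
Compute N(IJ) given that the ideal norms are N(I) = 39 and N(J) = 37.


N(IJ) = N(I) * N(J)
= 39 * 37
= 1443

1443


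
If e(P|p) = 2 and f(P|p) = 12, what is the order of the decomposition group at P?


|D_P| = e * f
= 2 * 12
= 24

24


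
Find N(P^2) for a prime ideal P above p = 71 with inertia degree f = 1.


N(P^a) = p^(a*f)
= 71^(2*1)
= 71^2
= 5041

5041


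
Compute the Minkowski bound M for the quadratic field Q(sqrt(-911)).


d = -911, d mod 4 = 1, so disc(K) = d = -911; |disc(K)| = 911
Imaginary quadratic field, so n = 2, s = r2 = 1, r1 = 0
M = (n!/n^n) * (4/pi)^s * sqrt(|disc(K)|) = (2!/2^2) * (4/pi)^1 * sqrt(911)
= 0.5 * 1.273240 * 30.182777
= 19.2150

19.2150


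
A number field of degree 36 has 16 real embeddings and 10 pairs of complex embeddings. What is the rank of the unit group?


By Dirichlet's unit theorem:
rank = r1 + r2 - 1
= 16 + 10 - 1
= 25

25


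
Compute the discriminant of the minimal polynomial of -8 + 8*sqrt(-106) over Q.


The element -8 + 8*sqrt(-106) has minimal polynomial:
x^2 + 16*x + 6848
Discriminant = (16)^2 - 4*(6848)
= 256 - 27392
= -27136

-27136


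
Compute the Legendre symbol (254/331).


p = 331 is prime, so compute (254/331) with the reciprocity algorithm (Jacobi-symbol steps: pull out 2s via (2/n), flip via reciprocity, reduce):
  pull out 2: (2/331) = -1  (since 331 mod 8 = 3)
  reciprocity: (127/331) -> -(331/127)
  reduce: (77/127)
  reciprocity: (77/127) -> +(127/77)
  reduce: (50/77)
  pull out 2: (2/77) = -1  (since 77 mod 8 = 5)
  reciprocity: (25/77) -> +(77/25)
  reduce: (2/25)
  pull out 2: (2/25) = +1  (since 25 mod 8 = 1)
  (1/25) = 1
Product of signs = -1
(254/331) = -1

-1


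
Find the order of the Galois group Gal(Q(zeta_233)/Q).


|Gal(Q(zeta_233)/Q)| = phi(233)
= 232

232


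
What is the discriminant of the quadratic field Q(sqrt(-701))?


For K = Q(sqrt(d)) with d squarefree: disc(K) = d if d = 1 mod 4, and disc(K) = 4d if d = 2 or 3 mod 4.
Here d = -701, and d mod 4 = 3.
d = 3 mod 4, not 1 (O_K = Z[sqrt(d)]), so disc(K) = 4d = 4 * (-701) = -2804

-2804


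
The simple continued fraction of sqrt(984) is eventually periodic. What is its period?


Run the CF algorithm for sqrt(984).
a_0 = floor(sqrt(984)) = 31; set m_0=0, q_0=1.
Recurrence: m' = q*a - m,  q' = (d - m'^2)/q,  a' = floor((a_0 + m')/q').
  step 1: m=31, q=23, a=2
  step 2: m=15, q=33, a=1
  step 3: m=18, q=20, a=2
  step 4: m=22, q=25, a=2
  step 5: m=28, q=8, a=7
  step 6: m=28, q=25, a=2
  step 7: m=22, q=20, a=2
  step 8: m=18, q=33, a=1
  step 9: m=15, q=23, a=2
  step 10: m=31, q=1, a=62
a_10 = 2*a_0 = 62, so the period closes here.
sqrt(984) = [31; 2, 1, 2, 2, 7, 2, 2, 1, 2, 62]
Period length = 10

10


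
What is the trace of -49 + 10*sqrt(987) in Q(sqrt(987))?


Tr(a + b*sqrt(d)) = (a + b*sqrt(d)) + (a - b*sqrt(d)) = 2a
= 2 * (-49)
= -98

-98


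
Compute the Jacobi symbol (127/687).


Compute (127/687) via quadratic reciprocity:
  reciprocity: (127/687) -> -(687/127)
  reduce: (52/127)
  pull out 2: (2/127) = +1  (since 127 mod 8 = 7)
  pull out 2: (2/127) = +1  (since 127 mod 8 = 7)
  reciprocity: (13/127) -> +(127/13)
  reduce: (10/13)
  pull out 2: (2/13) = -1  (since 13 mod 8 = 5)
  reciprocity: (5/13) -> +(13/5)
  reduce: (3/5)
  reciprocity: (3/5) -> +(5/3)
  reduce: (2/3)
  pull out 2: (2/3) = -1  (since 3 mod 8 = 3)
  (1/3) = 1
Product of signs = -1

-1


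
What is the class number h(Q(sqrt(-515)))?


K = Q(sqrt(-515)). d mod 4 = 1, so D = disc(K) = d = -515
h(K) equals the number of primitive reduced positive-definite forms (a, b, c) = a*x^2 + b*x*y + c*y^2 with b^2 - 4ac = D,
where reduced means |b| <= a <= c, with b >= 0 whenever |b| = a or a = c, and primitive means gcd(a, b, c) = 1.
Reduced forces 3a^2 <= |D| = 515, so 1 <= a <= 13; b must have the parity of D, and c = (b^2 - D)/(4a) must be an integer >= a.
Enumerate a = 1..13, b in [-a, a]:
  a=1: (1, 1, 129)  [1]
  a=2: none
  a=3: (3, -1, 43), (3, 1, 43)  [2]
  a=4: none
  a=5: (5, 5, 27)  [1]
  a=6..8: none
  a=9: (9, -5, 15), (9, 5, 15)  [2]
  a=10..13: none
Total reduced forms: 1 + 2 + 1 + 2 = 6
h = 6

6


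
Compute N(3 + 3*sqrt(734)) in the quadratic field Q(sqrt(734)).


N(a + b*sqrt(d)) = a^2 - d*b^2
= (3)^2 - (734)*(3)^2
= 9 - 6606
= -6597

-6597


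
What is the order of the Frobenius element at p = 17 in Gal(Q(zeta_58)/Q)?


The Frobenius at p in Gal(Q(zeta_n)/Q) = (Z/nZ)* is the class of p, so its order is ord_58(17), the smallest k >= 1 with 17^k = 1 mod 58.
n = 58 = 2 * 29, phi(58) = 28; the order divides phi(n).
Divisors of 28: 1, 2, 4, 7, 14, 28
Repeated squaring mod 58: 17^1 = 17, 17^2 = 57, 17^4 = 1, 17^8 = 1, 17^16 = 1
Test divisors in increasing order:
  k=1: 17^1 = 17 mod 58
  k=2: 17^2 = 57 mod 58
  k=4: 17^4 = 1 mod 58  <- first divisor giving 1
Order = 4

4


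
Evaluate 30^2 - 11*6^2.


x^2 - d*y^2
= 30^2 - 11*6^2
= 900 - 396
= 504

504


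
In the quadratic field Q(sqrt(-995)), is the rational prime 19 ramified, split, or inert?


K = Q(sqrt(-995)). Since d mod 4 = 1, disc(K) = -995.
Check p | disc: -995 mod 19 = 12.
p does not divide disc. Compute Legendre symbol (d/p):
12^((19-1)/2) mod 19 = -1
(d/p) = -1, so p is inert: (p) stays prime with e=1, f=2, g=1.
Therefore p is inert.

inert


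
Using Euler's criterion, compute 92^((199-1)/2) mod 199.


p = 199 is prime and the exponent is (p-1)/2 = 99, so by Euler's criterion 92^99 = (92/199) = +1 or -1 mod 199.
Compute by square-and-multiply:
  99 = 64 + 32 + 2 + 1 (binary 1100011)
  Repeated squaring mod 199: 92^1 = 92, 92^2 = 106, 92^4 = 92, 92^8 = 106, 92^16 = 92, 92^32 = 106, 92^64 = 92
  92^99 = 92^64 * 92^32 * 92^2 * 92^1 = 92 * 106 * 106 * 92 mod 199
    92 * 106 = 9752 = 1 mod 199
    1 * 106 = 106 = 106 mod 199
    106 * 92 = 9752 = 1 mod 199
  92^99 = 1 mod 199
Result 1: 92 is a quadratic residue mod 199.
92^99 mod 199 = 1

1


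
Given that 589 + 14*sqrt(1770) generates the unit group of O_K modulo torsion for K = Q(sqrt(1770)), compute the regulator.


epsilon = 589 + 14*sqrt(1770)
= 1177.9992
R = ln(1177.9992)
= 7.0716

7.0716


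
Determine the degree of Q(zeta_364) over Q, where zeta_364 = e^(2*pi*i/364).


The degree equals Euler's totient phi(364).
364 = 2^2 * 7 * 13
phi(364) = 144

144


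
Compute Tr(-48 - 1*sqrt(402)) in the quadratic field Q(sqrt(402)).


Tr(a + b*sqrt(d)) = (a + b*sqrt(d)) + (a - b*sqrt(d)) = 2a
= 2 * (-48)
= -96

-96


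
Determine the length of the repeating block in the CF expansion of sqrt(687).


Run the CF algorithm for sqrt(687).
a_0 = floor(sqrt(687)) = 26; set m_0=0, q_0=1.
Recurrence: m' = q*a - m,  q' = (d - m'^2)/q,  a' = floor((a_0 + m')/q').
  step 1: m=26, q=11, a=4
  step 2: m=18, q=33, a=1
  step 3: m=15, q=14, a=2
  step 4: m=13, q=37, a=1
  step 5: m=24, q=3, a=16
  step 6: m=24, q=37, a=1
  step 7: m=13, q=14, a=2
  step 8: m=15, q=33, a=1
  step 9: m=18, q=11, a=4
  step 10: m=26, q=1, a=52
a_10 = 2*a_0 = 52, so the period closes here.
sqrt(687) = [26; 4, 1, 2, 1, 16, 1, 2, 1, 4, 52]
Period length = 10

10


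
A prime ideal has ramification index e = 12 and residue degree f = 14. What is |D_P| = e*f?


|D_P| = e * f
= 12 * 14
= 168

168


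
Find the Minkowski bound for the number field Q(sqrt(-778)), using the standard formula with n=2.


d = -778, d mod 4 = 2, so disc(K) = 4d = -3112; |disc(K)| = 3112
Imaginary quadratic field, so n = 2, s = r2 = 1, r1 = 0
M = (n!/n^n) * (4/pi)^s * sqrt(|disc(K)|) = (2!/2^2) * (4/pi)^1 * sqrt(3112)
= 0.5 * 1.273240 * 55.785303
= 35.5140

35.5140


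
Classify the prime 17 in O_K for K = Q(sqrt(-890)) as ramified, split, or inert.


K = Q(sqrt(-890)). Since d mod 4 = 2, disc(K) = -3560.
Check p | disc: -3560 mod 17 = 10.
p does not divide disc. Compute Legendre symbol (d/p):
11^((17-1)/2) mod 17 = -1
(d/p) = -1, so p is inert: (p) stays prime with e=1, f=2, g=1.
Therefore p is inert.

inert


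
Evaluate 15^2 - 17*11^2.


x^2 - d*y^2
= 15^2 - 17*11^2
= 225 - 2057
= -1832

-1832


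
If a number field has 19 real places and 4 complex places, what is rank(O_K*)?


By Dirichlet's unit theorem:
rank = r1 + r2 - 1
= 19 + 4 - 1
= 22

22


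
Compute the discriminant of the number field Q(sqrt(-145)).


For K = Q(sqrt(d)) with d squarefree: disc(K) = d if d = 1 mod 4, and disc(K) = 4d if d = 2 or 3 mod 4.
Here d = -145, and d mod 4 = 3.
d = 3 mod 4, not 1 (O_K = Z[sqrt(d)]), so disc(K) = 4d = 4 * (-145) = -580

-580


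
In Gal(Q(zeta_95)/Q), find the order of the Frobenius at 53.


The Frobenius at p in Gal(Q(zeta_n)/Q) = (Z/nZ)* is the class of p, so its order is ord_95(53), the smallest k >= 1 with 53^k = 1 mod 95.
n = 95 = 5 * 19, phi(95) = 72; the order divides phi(n).
Divisors of 72: 1, 2, 3, 4, 6, 8, 9, 12, 18, 24, 36, 72
Repeated squaring mod 95: 53^1 = 53, 53^2 = 54, 53^4 = 66, 53^8 = 81, 53^16 = 6, 53^32 = 36, 53^64 = 61
Test divisors in increasing order:
  k=1: 53^1 = 53 mod 95
  k=2: 53^2 = 54 mod 95
  k=3: 53^3 = 54 * 53 = 12 mod 95
  k=4: 53^4 = 66 mod 95
  k=6: 53^6 = 66 * 54 = 49 mod 95
  k=8: 53^8 = 81 mod 95
  k=9: 53^9 = 81 * 53 = 18 mod 95
  k=12: 53^12 = 81 * 66 = 26 mod 95
  k=18: 53^18 = 6 * 54 = 39 mod 95
  k=24: 53^24 = 6 * 81 = 11 mod 95
  k=36: 53^36 = 36 * 66 = 1 mod 95  <- first divisor giving 1
Order = 36

36


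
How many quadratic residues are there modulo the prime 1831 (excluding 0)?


For prime p, the number of non-zero quadratic residues is (p-1)/2.
= (1831-1)/2
= 915

915


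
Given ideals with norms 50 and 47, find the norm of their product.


N(IJ) = N(I) * N(J)
= 50 * 47
= 2350

2350


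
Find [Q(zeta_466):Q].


The degree equals Euler's totient phi(466).
466 = 2 * 233
phi(466) = 232

232


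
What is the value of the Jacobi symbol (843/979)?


Compute (843/979) via quadratic reciprocity:
  reciprocity: (843/979) -> -(979/843)
  reduce: (136/843)
  pull out 2: (2/843) = -1  (since 843 mod 8 = 3)
  pull out 2: (2/843) = -1  (since 843 mod 8 = 3)
  pull out 2: (2/843) = -1  (since 843 mod 8 = 3)
  reciprocity: (17/843) -> +(843/17)
  reduce: (10/17)
  pull out 2: (2/17) = +1  (since 17 mod 8 = 1)
  reciprocity: (5/17) -> +(17/5)
  reduce: (2/5)
  pull out 2: (2/5) = -1  (since 5 mod 8 = 5)
  (1/5) = 1
Product of signs = -1

-1


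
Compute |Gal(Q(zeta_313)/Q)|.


|Gal(Q(zeta_313)/Q)| = phi(313)
= 312

312


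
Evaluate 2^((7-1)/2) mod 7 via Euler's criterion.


p = 7 is prime and the exponent is (p-1)/2 = 3, so by Euler's criterion 2^3 = (2/7) = +1 or -1 mod 7.
Compute by square-and-multiply:
  3 = 2 + 1 (binary 11)
  Repeated squaring mod 7: 2^1 = 2, 2^2 = 4
  2^3 = 2^2 * 2^1 = 4 * 2 mod 7
    4 * 2 = 8 = 1 mod 7
  2^3 = 1 mod 7
Result 1: 2 is a quadratic residue mod 7.
2^3 mod 7 = 1

1


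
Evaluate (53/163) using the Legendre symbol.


p = 163 is prime, so compute (53/163) with the reciprocity algorithm (Jacobi-symbol steps: pull out 2s via (2/n), flip via reciprocity, reduce):
  reciprocity: (53/163) -> +(163/53)
  reduce: (4/53)
  pull out 2: (2/53) = -1  (since 53 mod 8 = 5)
  pull out 2: (2/53) = -1  (since 53 mod 8 = 5)
  (1/53) = 1
Product of signs = 1
(53/163) = 1

1


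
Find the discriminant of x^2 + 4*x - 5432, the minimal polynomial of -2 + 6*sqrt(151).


The element -2 + 6*sqrt(151) has minimal polynomial:
x^2 + 4*x - 5432
Discriminant = (4)^2 - 4*(-5432)
= 16 + 21728
= 21744

21744


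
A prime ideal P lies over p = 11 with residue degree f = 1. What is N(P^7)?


N(P^a) = p^(a*f)
= 11^(7*1)
= 11^7
= 19487171

19487171


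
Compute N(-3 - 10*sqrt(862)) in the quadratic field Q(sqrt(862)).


N(a + b*sqrt(d)) = a^2 - d*b^2
= (-3)^2 - (862)*(-10)^2
= 9 - 86200
= -86191

-86191


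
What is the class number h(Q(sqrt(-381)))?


K = Q(sqrt(-381)). d mod 4 = 3, so D = disc(K) = 4d = -1524
h(K) equals the number of primitive reduced positive-definite forms (a, b, c) = a*x^2 + b*x*y + c*y^2 with b^2 - 4ac = D,
where reduced means |b| <= a <= c, with b >= 0 whenever |b| = a or a = c, and primitive means gcd(a, b, c) = 1.
Reduced forces 3a^2 <= |D| = 1524, so 1 <= a <= 22; b must have the parity of D, and c = (b^2 - D)/(4a) must be an integer >= a.
Enumerate a = 1..22, b in [-a, a]:
  a=1: (1, 0, 381)  [1]
  a=2: (2, 2, 191)  [1]
  a=3: (3, 0, 127)  [1]
  a=4: none
  a=5: (5, -4, 77), (5, 4, 77)  [2]
  a=6: (6, 6, 65)  [1]
  a=7: (7, -4, 55), (7, 4, 55)  [2]
  a=8..9: none
  a=10: (10, -6, 39), (10, 6, 39)  [2]
  a=11: (11, -4, 35), (11, 4, 35)  [2]
  a=12: none
  a=13: (13, -6, 30), (13, 6, 30)  [2]
  a=14: (14, -10, 29), (14, 10, 29)  [2]
  a=15: (15, -6, 26), (15, 6, 26)  [2]
  a=16..20: none
  a=21: (21, -18, 22), (21, 18, 22)  [2]
  a=22: none
Total reduced forms: 1 + 1 + 1 + 2 + 1 + 2 + 2 + 2 + 2 + 2 + 2 + 2 = 20
h = 20

20
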